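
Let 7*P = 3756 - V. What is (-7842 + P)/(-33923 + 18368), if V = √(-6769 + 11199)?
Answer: 17046/36295 + √4430/108885 ≈ 0.47026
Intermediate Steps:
V = √4430 ≈ 66.558
P = 3756/7 - √4430/7 (P = (3756 - √4430)/7 = 3756/7 - √4430/7 ≈ 527.06)
(-7842 + P)/(-33923 + 18368) = (-7842 + (3756/7 - √4430/7))/(-33923 + 18368) = (-51138/7 - √4430/7)/(-15555) = (-51138/7 - √4430/7)*(-1/15555) = 17046/36295 + √4430/108885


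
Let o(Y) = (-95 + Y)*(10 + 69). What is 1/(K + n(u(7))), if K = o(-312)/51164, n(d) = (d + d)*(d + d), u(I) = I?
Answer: 51164/9995991 ≈ 0.0051185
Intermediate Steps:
o(Y) = -7505 + 79*Y (o(Y) = (-95 + Y)*79 = -7505 + 79*Y)
n(d) = 4*d² (n(d) = (2*d)*(2*d) = 4*d²)
K = -32153/51164 (K = (-7505 + 79*(-312))/51164 = (-7505 - 24648)*(1/51164) = -32153*1/51164 = -32153/51164 ≈ -0.62843)
1/(K + n(u(7))) = 1/(-32153/51164 + 4*7²) = 1/(-32153/51164 + 4*49) = 1/(-32153/51164 + 196) = 1/(9995991/51164) = 51164/9995991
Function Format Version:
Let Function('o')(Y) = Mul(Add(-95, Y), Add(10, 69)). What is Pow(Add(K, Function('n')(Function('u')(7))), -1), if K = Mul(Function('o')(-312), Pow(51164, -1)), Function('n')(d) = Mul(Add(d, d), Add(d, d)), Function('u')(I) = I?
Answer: Rational(51164, 9995991) ≈ 0.0051185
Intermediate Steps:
Function('o')(Y) = Add(-7505, Mul(79, Y)) (Function('o')(Y) = Mul(Add(-95, Y), 79) = Add(-7505, Mul(79, Y)))
Function('n')(d) = Mul(4, Pow(d, 2)) (Function('n')(d) = Mul(Mul(2, d), Mul(2, d)) = Mul(4, Pow(d, 2)))
K = Rational(-32153, 51164) (K = Mul(Add(-7505, Mul(79, -312)), Pow(51164, -1)) = Mul(Add(-7505, -24648), Rational(1, 51164)) = Mul(-32153, Rational(1, 51164)) = Rational(-32153, 51164) ≈ -0.62843)
Pow(Add(K, Function('n')(Function('u')(7))), -1) = Pow(Add(Rational(-32153, 51164), Mul(4, Pow(7, 2))), -1) = Pow(Add(Rational(-32153, 51164), Mul(4, 49)), -1) = Pow(Add(Rational(-32153, 51164), 196), -1) = Pow(Rational(9995991, 51164), -1) = Rational(51164, 9995991)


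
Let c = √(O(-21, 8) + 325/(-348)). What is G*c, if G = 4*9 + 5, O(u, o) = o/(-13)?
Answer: 41*I*√7927179/2262 ≈ 51.033*I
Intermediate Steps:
O(u, o) = -o/13 (O(u, o) = o*(-1/13) = -o/13)
c = I*√7927179/2262 (c = √(-1/13*8 + 325/(-348)) = √(-8/13 + 325*(-1/348)) = √(-8/13 - 325/348) = √(-7009/4524) = I*√7927179/2262 ≈ 1.2447*I)
G = 41 (G = 36 + 5 = 41)
G*c = 41*(I*√7927179/2262) = 41*I*√7927179/2262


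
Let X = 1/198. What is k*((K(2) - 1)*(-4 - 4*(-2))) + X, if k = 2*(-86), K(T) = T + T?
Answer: -408671/198 ≈ -2064.0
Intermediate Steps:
K(T) = 2*T
X = 1/198 ≈ 0.0050505
k = -172
k*((K(2) - 1)*(-4 - 4*(-2))) + X = -172*(2*2 - 1)*(-4 - 4*(-2)) + 1/198 = -172*(4 - 1)*(-4 + 8) + 1/198 = -516*4 + 1/198 = -172*12 + 1/198 = -2064 + 1/198 = -408671/198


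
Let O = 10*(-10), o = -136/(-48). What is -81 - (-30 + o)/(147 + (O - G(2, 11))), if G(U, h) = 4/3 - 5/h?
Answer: -244771/3044 ≈ -80.411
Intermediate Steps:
G(U, h) = 4/3 - 5/h (G(U, h) = 4*(1/3) - 5/h = 4/3 - 5/h)
o = 17/6 (o = -136*(-1/48) = 17/6 ≈ 2.8333)
O = -100
-81 - (-30 + o)/(147 + (O - G(2, 11))) = -81 - (-30 + 17/6)/(147 + (-100 - (4/3 - 5/11))) = -81 - (-163)/(6*(147 + (-100 - (4/3 - 5*1/11)))) = -81 - (-163)/(6*(147 + (-100 - (4/3 - 5/11)))) = -81 - (-163)/(6*(147 + (-100 - 1*29/33))) = -81 - (-163)/(6*(147 + (-100 - 29/33))) = -81 - (-163)/(6*(147 - 3329/33)) = -81 - (-163)/(6*1522/33) = -81 - (-163)*33/(6*1522) = -81 - 1*(-1793/3044) = -81 + 1793/3044 = -244771/3044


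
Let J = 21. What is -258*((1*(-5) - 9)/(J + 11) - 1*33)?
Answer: 69015/8 ≈ 8626.9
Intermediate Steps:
-258*((1*(-5) - 9)/(J + 11) - 1*33) = -258*((1*(-5) - 9)/(21 + 11) - 1*33) = -258*((-5 - 9)/32 - 33) = -258*(-14*1/32 - 33) = -258*(-7/16 - 33) = -258*(-535/16) = 69015/8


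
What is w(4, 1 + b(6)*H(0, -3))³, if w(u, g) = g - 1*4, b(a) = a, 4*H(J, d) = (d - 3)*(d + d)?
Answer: 132651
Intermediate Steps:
H(J, d) = d*(-3 + d)/2 (H(J, d) = ((d - 3)*(d + d))/4 = ((-3 + d)*(2*d))/4 = (2*d*(-3 + d))/4 = d*(-3 + d)/2)
w(u, g) = -4 + g (w(u, g) = g - 4 = -4 + g)
w(4, 1 + b(6)*H(0, -3))³ = (-4 + (1 + 6*((½)*(-3)*(-3 - 3))))³ = (-4 + (1 + 6*((½)*(-3)*(-6))))³ = (-4 + (1 + 6*9))³ = (-4 + (1 + 54))³ = (-4 + 55)³ = 51³ = 132651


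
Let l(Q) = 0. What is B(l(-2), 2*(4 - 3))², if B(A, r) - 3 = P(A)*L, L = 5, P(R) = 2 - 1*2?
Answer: 9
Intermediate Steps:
P(R) = 0 (P(R) = 2 - 2 = 0)
B(A, r) = 3 (B(A, r) = 3 + 0*5 = 3 + 0 = 3)
B(l(-2), 2*(4 - 3))² = 3² = 9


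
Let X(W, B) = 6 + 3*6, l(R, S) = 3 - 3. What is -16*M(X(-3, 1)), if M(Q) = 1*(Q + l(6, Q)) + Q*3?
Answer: -1536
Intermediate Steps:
l(R, S) = 0
X(W, B) = 24 (X(W, B) = 6 + 18 = 24)
M(Q) = 4*Q (M(Q) = 1*(Q + 0) + Q*3 = 1*Q + 3*Q = Q + 3*Q = 4*Q)
-16*M(X(-3, 1)) = -64*24 = -16*96 = -1536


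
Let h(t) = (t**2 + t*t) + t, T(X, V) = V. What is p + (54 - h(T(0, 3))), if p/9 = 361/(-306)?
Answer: 761/34 ≈ 22.382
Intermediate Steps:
p = -361/34 (p = 9*(361/(-306)) = 9*(361*(-1/306)) = 9*(-361/306) = -361/34 ≈ -10.618)
h(t) = t + 2*t**2 (h(t) = (t**2 + t**2) + t = 2*t**2 + t = t + 2*t**2)
p + (54 - h(T(0, 3))) = -361/34 + (54 - 3*(1 + 2*3)) = -361/34 + (54 - 3*(1 + 6)) = -361/34 + (54 - 3*7) = -361/34 + (54 - 1*21) = -361/34 + (54 - 21) = -361/34 + 33 = 761/34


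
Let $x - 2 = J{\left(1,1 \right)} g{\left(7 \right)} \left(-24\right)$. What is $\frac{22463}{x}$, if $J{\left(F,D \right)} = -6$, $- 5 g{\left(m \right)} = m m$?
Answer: $- \frac{112315}{7046} \approx -15.94$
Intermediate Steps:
$g{\left(m \right)} = - \frac{m^{2}}{5}$ ($g{\left(m \right)} = - \frac{m m}{5} = - \frac{m^{2}}{5}$)
$x = - \frac{7046}{5}$ ($x = 2 + - 6 \left(- \frac{7^{2}}{5}\right) \left(-24\right) = 2 + - 6 \left(\left(- \frac{1}{5}\right) 49\right) \left(-24\right) = 2 + \left(-6\right) \left(- \frac{49}{5}\right) \left(-24\right) = 2 + \frac{294}{5} \left(-24\right) = 2 - \frac{7056}{5} = - \frac{7046}{5} \approx -1409.2$)
$\frac{22463}{x} = \frac{22463}{- \frac{7046}{5}} = 22463 \left(- \frac{5}{7046}\right) = - \frac{112315}{7046}$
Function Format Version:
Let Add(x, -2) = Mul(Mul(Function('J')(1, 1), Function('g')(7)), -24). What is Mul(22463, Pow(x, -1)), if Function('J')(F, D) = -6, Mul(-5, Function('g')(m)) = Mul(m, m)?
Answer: Rational(-112315, 7046) ≈ -15.940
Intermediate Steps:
Function('g')(m) = Mul(Rational(-1, 5), Pow(m, 2)) (Function('g')(m) = Mul(Rational(-1, 5), Mul(m, m)) = Mul(Rational(-1, 5), Pow(m, 2)))
x = Rational(-7046, 5) (x = Add(2, Mul(Mul(-6, Mul(Rational(-1, 5), Pow(7, 2))), -24)) = Add(2, Mul(Mul(-6, Mul(Rational(-1, 5), 49)), -24)) = Add(2, Mul(Mul(-6, Rational(-49, 5)), -24)) = Add(2, Mul(Rational(294, 5), -24)) = Add(2, Rational(-7056, 5)) = Rational(-7046, 5) ≈ -1409.2)
Mul(22463, Pow(x, -1)) = Mul(22463, Pow(Rational(-7046, 5), -1)) = Mul(22463, Rational(-5, 7046)) = Rational(-112315, 7046)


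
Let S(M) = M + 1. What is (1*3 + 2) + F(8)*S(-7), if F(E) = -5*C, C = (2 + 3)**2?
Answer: 755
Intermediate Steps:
S(M) = 1 + M
C = 25 (C = 5**2 = 25)
F(E) = -125 (F(E) = -5*25 = -125)
(1*3 + 2) + F(8)*S(-7) = (1*3 + 2) - 125*(1 - 7) = (3 + 2) - 125*(-6) = 5 + 750 = 755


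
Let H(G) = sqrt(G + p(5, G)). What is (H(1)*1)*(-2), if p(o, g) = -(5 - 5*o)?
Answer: -2*sqrt(21) ≈ -9.1651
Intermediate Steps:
p(o, g) = -5 + 5*o
H(G) = sqrt(20 + G) (H(G) = sqrt(G + (-5 + 5*5)) = sqrt(G + (-5 + 25)) = sqrt(G + 20) = sqrt(20 + G))
(H(1)*1)*(-2) = (sqrt(20 + 1)*1)*(-2) = (sqrt(21)*1)*(-2) = sqrt(21)*(-2) = -2*sqrt(21)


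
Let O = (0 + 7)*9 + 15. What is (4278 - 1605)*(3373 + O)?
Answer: 9224523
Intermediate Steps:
O = 78 (O = 7*9 + 15 = 63 + 15 = 78)
(4278 - 1605)*(3373 + O) = (4278 - 1605)*(3373 + 78) = 2673*3451 = 9224523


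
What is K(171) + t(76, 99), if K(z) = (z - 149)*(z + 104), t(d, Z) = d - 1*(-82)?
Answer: 6208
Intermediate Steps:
t(d, Z) = 82 + d (t(d, Z) = d + 82 = 82 + d)
K(z) = (-149 + z)*(104 + z)
K(171) + t(76, 99) = (-15496 + 171**2 - 45*171) + (82 + 76) = (-15496 + 29241 - 7695) + 158 = 6050 + 158 = 6208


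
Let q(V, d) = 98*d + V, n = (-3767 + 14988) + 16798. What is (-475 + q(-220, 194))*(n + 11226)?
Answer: 718850665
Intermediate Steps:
n = 28019 (n = 11221 + 16798 = 28019)
q(V, d) = V + 98*d
(-475 + q(-220, 194))*(n + 11226) = (-475 + (-220 + 98*194))*(28019 + 11226) = (-475 + (-220 + 19012))*39245 = (-475 + 18792)*39245 = 18317*39245 = 718850665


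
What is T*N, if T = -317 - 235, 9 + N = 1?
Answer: 4416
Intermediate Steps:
N = -8 (N = -9 + 1 = -8)
T = -552
T*N = -552*(-8) = 4416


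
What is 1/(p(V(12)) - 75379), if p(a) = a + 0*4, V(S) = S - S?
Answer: -1/75379 ≈ -1.3266e-5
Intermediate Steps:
V(S) = 0
p(a) = a (p(a) = a + 0 = a)
1/(p(V(12)) - 75379) = 1/(0 - 75379) = 1/(-75379) = -1/75379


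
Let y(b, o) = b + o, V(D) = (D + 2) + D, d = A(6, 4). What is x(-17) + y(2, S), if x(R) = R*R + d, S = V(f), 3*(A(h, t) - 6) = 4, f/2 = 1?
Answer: 913/3 ≈ 304.33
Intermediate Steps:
f = 2 (f = 2*1 = 2)
A(h, t) = 22/3 (A(h, t) = 6 + (⅓)*4 = 6 + 4/3 = 22/3)
d = 22/3 ≈ 7.3333
V(D) = 2 + 2*D (V(D) = (2 + D) + D = 2 + 2*D)
S = 6 (S = 2 + 2*2 = 2 + 4 = 6)
x(R) = 22/3 + R² (x(R) = R*R + 22/3 = R² + 22/3 = 22/3 + R²)
x(-17) + y(2, S) = (22/3 + (-17)²) + (2 + 6) = (22/3 + 289) + 8 = 889/3 + 8 = 913/3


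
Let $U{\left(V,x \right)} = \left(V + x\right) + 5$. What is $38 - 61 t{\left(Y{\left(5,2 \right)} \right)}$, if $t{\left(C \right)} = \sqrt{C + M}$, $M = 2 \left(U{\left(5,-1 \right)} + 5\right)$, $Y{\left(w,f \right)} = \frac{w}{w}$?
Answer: $38 - 61 \sqrt{29} \approx -290.5$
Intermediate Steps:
$U{\left(V,x \right)} = 5 + V + x$
$Y{\left(w,f \right)} = 1$
$M = 28$ ($M = 2 \left(\left(5 + 5 - 1\right) + 5\right) = 2 \left(9 + 5\right) = 2 \cdot 14 = 28$)
$t{\left(C \right)} = \sqrt{28 + C}$ ($t{\left(C \right)} = \sqrt{C + 28} = \sqrt{28 + C}$)
$38 - 61 t{\left(Y{\left(5,2 \right)} \right)} = 38 - 61 \sqrt{28 + 1} = 38 - 61 \sqrt{29}$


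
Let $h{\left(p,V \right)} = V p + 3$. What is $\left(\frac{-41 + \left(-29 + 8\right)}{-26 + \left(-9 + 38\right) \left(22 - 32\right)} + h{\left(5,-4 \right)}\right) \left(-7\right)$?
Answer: $\frac{18585}{158} \approx 117.63$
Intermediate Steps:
$h{\left(p,V \right)} = 3 + V p$
$\left(\frac{-41 + \left(-29 + 8\right)}{-26 + \left(-9 + 38\right) \left(22 - 32\right)} + h{\left(5,-4 \right)}\right) \left(-7\right) = \left(\frac{-41 + \left(-29 + 8\right)}{-26 + \left(-9 + 38\right) \left(22 - 32\right)} + \left(3 - 20\right)\right) \left(-7\right) = \left(\frac{-41 - 21}{-26 + 29 \left(-10\right)} + \left(3 - 20\right)\right) \left(-7\right) = \left(- \frac{62}{-26 - 290} - 17\right) \left(-7\right) = \left(- \frac{62}{-316} - 17\right) \left(-7\right) = \left(\left(-62\right) \left(- \frac{1}{316}\right) - 17\right) \left(-7\right) = \left(\frac{31}{158} - 17\right) \left(-7\right) = \left(- \frac{2655}{158}\right) \left(-7\right) = \frac{18585}{158}$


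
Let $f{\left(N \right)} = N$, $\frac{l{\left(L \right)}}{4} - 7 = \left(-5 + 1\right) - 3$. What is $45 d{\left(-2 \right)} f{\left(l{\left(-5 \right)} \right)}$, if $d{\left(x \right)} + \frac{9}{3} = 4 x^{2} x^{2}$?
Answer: $0$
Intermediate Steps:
$d{\left(x \right)} = -3 + 4 x^{4}$ ($d{\left(x \right)} = -3 + 4 x^{2} x^{2} = -3 + 4 x^{4}$)
$l{\left(L \right)} = 0$ ($l{\left(L \right)} = 28 + 4 \left(\left(-5 + 1\right) - 3\right) = 28 + 4 \left(-4 - 3\right) = 28 + 4 \left(-7\right) = 28 - 28 = 0$)
$45 d{\left(-2 \right)} f{\left(l{\left(-5 \right)} \right)} = 45 \left(-3 + 4 \left(-2\right)^{4}\right) 0 = 45 \left(-3 + 4 \cdot 16\right) 0 = 45 \left(-3 + 64\right) 0 = 45 \cdot 61 \cdot 0 = 2745 \cdot 0 = 0$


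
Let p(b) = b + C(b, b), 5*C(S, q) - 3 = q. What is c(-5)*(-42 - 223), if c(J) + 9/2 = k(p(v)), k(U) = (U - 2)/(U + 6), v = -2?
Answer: 60155/42 ≈ 1432.3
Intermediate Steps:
C(S, q) = ⅗ + q/5
p(b) = ⅗ + 6*b/5 (p(b) = b + (⅗ + b/5) = ⅗ + 6*b/5)
k(U) = (-2 + U)/(6 + U)
c(J) = -227/42 (c(J) = -9/2 + (-2 + (⅗ + (6/5)*(-2)))/(6 + (⅗ + (6/5)*(-2))) = -9/2 + (-2 + (⅗ - 12/5))/(6 + (⅗ - 12/5)) = -9/2 + (-2 - 9/5)/(6 - 9/5) = -9/2 - 19/5/(21/5) = -9/2 + (5/21)*(-19/5) = -9/2 - 19/21 = -227/42)
c(-5)*(-42 - 223) = -227*(-42 - 223)/42 = -227/42*(-265) = 60155/42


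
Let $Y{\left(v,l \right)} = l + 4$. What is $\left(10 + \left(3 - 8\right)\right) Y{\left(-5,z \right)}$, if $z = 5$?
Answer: $45$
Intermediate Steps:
$Y{\left(v,l \right)} = 4 + l$
$\left(10 + \left(3 - 8\right)\right) Y{\left(-5,z \right)} = \left(10 + \left(3 - 8\right)\right) \left(4 + 5\right) = \left(10 + \left(3 - 8\right)\right) 9 = \left(10 - 5\right) 9 = 5 \cdot 9 = 45$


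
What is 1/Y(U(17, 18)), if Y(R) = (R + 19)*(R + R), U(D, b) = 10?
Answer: 1/580 ≈ 0.0017241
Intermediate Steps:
Y(R) = 2*R*(19 + R) (Y(R) = (19 + R)*(2*R) = 2*R*(19 + R))
1/Y(U(17, 18)) = 1/(2*10*(19 + 10)) = 1/(2*10*29) = 1/580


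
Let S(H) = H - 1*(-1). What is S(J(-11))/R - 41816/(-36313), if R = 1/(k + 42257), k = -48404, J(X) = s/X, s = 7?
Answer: -892404068/399443 ≈ -2234.1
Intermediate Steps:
J(X) = 7/X
S(H) = 1 + H (S(H) = H + 1 = 1 + H)
R = -1/6147 (R = 1/(-48404 + 42257) = 1/(-6147) = -1/6147 ≈ -0.00016268)
S(J(-11))/R - 41816/(-36313) = (1 + 7/(-11))/(-1/6147) - 41816/(-36313) = (1 + 7*(-1/11))*(-6147) - 41816*(-1/36313) = (1 - 7/11)*(-6147) + 41816/36313 = (4/11)*(-6147) + 41816/36313 = -24588/11 + 41816/36313 = -892404068/399443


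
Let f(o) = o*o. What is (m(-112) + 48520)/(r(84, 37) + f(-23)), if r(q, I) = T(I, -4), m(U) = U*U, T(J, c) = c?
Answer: 61064/525 ≈ 116.31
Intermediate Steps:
f(o) = o**2
m(U) = U**2
r(q, I) = -4
(m(-112) + 48520)/(r(84, 37) + f(-23)) = ((-112)**2 + 48520)/(-4 + (-23)**2) = (12544 + 48520)/(-4 + 529) = 61064/525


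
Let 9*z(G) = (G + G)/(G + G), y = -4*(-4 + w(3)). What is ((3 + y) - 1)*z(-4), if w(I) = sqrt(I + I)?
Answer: 2 - 4*sqrt(6)/9 ≈ 0.91134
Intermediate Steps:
w(I) = sqrt(2)*sqrt(I) (w(I) = sqrt(2*I) = sqrt(2)*sqrt(I))
y = 16 - 4*sqrt(6) (y = -4*(-4 + sqrt(2)*sqrt(3)) = -4*(-4 + sqrt(6)) = 16 - 4*sqrt(6) ≈ 6.2020)
z(G) = 1/9 (z(G) = ((G + G)/(G + G))/9 = ((2*G)/((2*G)))/9 = ((2*G)*(1/(2*G)))/9 = (1/9)*1 = 1/9)
((3 + y) - 1)*z(-4) = ((3 + (16 - 4*sqrt(6))) - 1)*(1/9) = ((19 - 4*sqrt(6)) - 1)*(1/9) = (18 - 4*sqrt(6))*(1/9) = 2 - 4*sqrt(6)/9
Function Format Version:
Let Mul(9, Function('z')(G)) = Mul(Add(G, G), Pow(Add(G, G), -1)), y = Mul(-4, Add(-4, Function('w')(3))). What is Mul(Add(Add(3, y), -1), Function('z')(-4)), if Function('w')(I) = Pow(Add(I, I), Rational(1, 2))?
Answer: Add(2, Mul(Rational(-4, 9), Pow(6, Rational(1, 2)))) ≈ 0.91134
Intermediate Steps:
Function('w')(I) = Mul(Pow(2, Rational(1, 2)), Pow(I, Rational(1, 2))) (Function('w')(I) = Pow(Mul(2, I), Rational(1, 2)) = Mul(Pow(2, Rational(1, 2)), Pow(I, Rational(1, 2))))
y = Add(16, Mul(-4, Pow(6, Rational(1, 2)))) (y = Mul(-4, Add(-4, Mul(Pow(2, Rational(1, 2)), Pow(3, Rational(1, 2))))) = Mul(-4, Add(-4, Pow(6, Rational(1, 2)))) = Add(16, Mul(-4, Pow(6, Rational(1, 2)))) ≈ 6.2020)
Function('z')(G) = Rational(1, 9) (Function('z')(G) = Mul(Rational(1, 9), Mul(Add(G, G), Pow(Add(G, G), -1))) = Mul(Rational(1, 9), Mul(Mul(2, G), Pow(Mul(2, G), -1))) = Mul(Rational(1, 9), Mul(Mul(2, G), Mul(Rational(1, 2), Pow(G, -1)))) = Mul(Rational(1, 9), 1) = Rational(1, 9))
Mul(Add(Add(3, y), -1), Function('z')(-4)) = Mul(Add(Add(3, Add(16, Mul(-4, Pow(6, Rational(1, 2))))), -1), Rational(1, 9)) = Mul(Add(Add(19, Mul(-4, Pow(6, Rational(1, 2)))), -1), Rational(1, 9)) = Mul(Add(18, Mul(-4, Pow(6, Rational(1, 2)))), Rational(1, 9)) = Add(2, Mul(Rational(-4, 9), Pow(6, Rational(1, 2))))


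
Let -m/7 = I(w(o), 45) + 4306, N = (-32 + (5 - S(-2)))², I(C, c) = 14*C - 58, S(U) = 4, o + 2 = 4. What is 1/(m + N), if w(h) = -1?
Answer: -1/28677 ≈ -3.4871e-5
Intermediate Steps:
o = 2 (o = -2 + 4 = 2)
I(C, c) = -58 + 14*C
N = 961 (N = (-32 + (5 - 1*4))² = (-32 + (5 - 4))² = (-32 + 1)² = (-31)² = 961)
m = -29638 (m = -7*((-58 + 14*(-1)) + 4306) = -7*((-58 - 14) + 4306) = -7*(-72 + 4306) = -7*4234 = -29638)
1/(m + N) = 1/(-29638 + 961) = 1/(-28677) = -1/28677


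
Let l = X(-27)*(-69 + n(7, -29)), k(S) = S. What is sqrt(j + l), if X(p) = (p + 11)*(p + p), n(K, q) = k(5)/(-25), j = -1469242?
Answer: I*sqrt(38225770)/5 ≈ 1236.5*I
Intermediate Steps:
n(K, q) = -1/5 (n(K, q) = 5/(-25) = 5*(-1/25) = -1/5)
X(p) = 2*p*(11 + p) (X(p) = (11 + p)*(2*p) = 2*p*(11 + p))
l = -298944/5 (l = (2*(-27)*(11 - 27))*(-69 - 1/5) = (2*(-27)*(-16))*(-346/5) = 864*(-346/5) = -298944/5 ≈ -59789.)
sqrt(j + l) = sqrt(-1469242 - 298944/5) = sqrt(-7645154/5) = I*sqrt(38225770)/5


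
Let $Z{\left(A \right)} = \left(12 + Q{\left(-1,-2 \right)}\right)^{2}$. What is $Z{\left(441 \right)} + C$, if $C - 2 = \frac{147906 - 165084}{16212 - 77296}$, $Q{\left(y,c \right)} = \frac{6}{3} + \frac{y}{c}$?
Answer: $\frac{12982257}{61084} \approx 212.53$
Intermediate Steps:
$Q{\left(y,c \right)} = 2 + \frac{y}{c}$ ($Q{\left(y,c \right)} = 6 \cdot \frac{1}{3} + \frac{y}{c} = 2 + \frac{y}{c}$)
$C = \frac{69673}{30542}$ ($C = 2 + \frac{147906 - 165084}{16212 - 77296} = 2 - \frac{17178}{-61084} = 2 - - \frac{8589}{30542} = 2 + \frac{8589}{30542} = \frac{69673}{30542} \approx 2.2812$)
$Z{\left(A \right)} = \frac{841}{4}$ ($Z{\left(A \right)} = \left(12 + \left(2 - \frac{1}{-2}\right)\right)^{2} = \left(12 + \left(2 - - \frac{1}{2}\right)\right)^{2} = \left(12 + \left(2 + \frac{1}{2}\right)\right)^{2} = \left(12 + \frac{5}{2}\right)^{2} = \left(\frac{29}{2}\right)^{2} = \frac{841}{4}$)
$Z{\left(441 \right)} + C = \frac{841}{4} + \frac{69673}{30542} = \frac{12982257}{61084}$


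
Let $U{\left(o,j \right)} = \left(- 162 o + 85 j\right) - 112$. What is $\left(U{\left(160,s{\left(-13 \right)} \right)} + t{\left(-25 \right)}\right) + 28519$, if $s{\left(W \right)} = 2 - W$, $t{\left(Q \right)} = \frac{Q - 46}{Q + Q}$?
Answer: $\frac{188171}{50} \approx 3763.4$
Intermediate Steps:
$t{\left(Q \right)} = \frac{-46 + Q}{2 Q}$
$U{\left(o,j \right)} = -112 - 162 o + 85 j$
$\left(U{\left(160,s{\left(-13 \right)} \right)} + t{\left(-25 \right)}\right) + 28519 = \left(\left(-112 - 25920 + 85 \left(2 - -13\right)\right) + \frac{-46 - 25}{2 \left(-25\right)}\right) + 28519 = \left(\left(-112 - 25920 + 85 \left(2 + 13\right)\right) + \frac{1}{2} \left(- \frac{1}{25}\right) \left(-71\right)\right) + 28519 = \left(\left(-112 - 25920 + 85 \cdot 15\right) + \frac{71}{50}\right) + 28519 = \left(\left(-112 - 25920 + 1275\right) + \frac{71}{50}\right) + 28519 = \left(-24757 + \frac{71}{50}\right) + 28519 = - \frac{1237779}{50} + 28519 = \frac{188171}{50}$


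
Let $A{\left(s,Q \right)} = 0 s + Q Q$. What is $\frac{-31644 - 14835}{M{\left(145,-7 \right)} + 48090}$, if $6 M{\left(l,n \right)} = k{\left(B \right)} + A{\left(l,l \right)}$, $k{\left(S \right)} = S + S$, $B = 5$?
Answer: $- \frac{278874}{309575} \approx -0.90083$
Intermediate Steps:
$A{\left(s,Q \right)} = Q^{2}$ ($A{\left(s,Q \right)} = 0 + Q^{2} = Q^{2}$)
$k{\left(S \right)} = 2 S$
$M{\left(l,n \right)} = \frac{5}{3} + \frac{l^{2}}{6}$ ($M{\left(l,n \right)} = \frac{2 \cdot 5 + l^{2}}{6} = \frac{10 + l^{2}}{6} = \frac{5}{3} + \frac{l^{2}}{6}$)
$\frac{-31644 - 14835}{M{\left(145,-7 \right)} + 48090} = \frac{-31644 - 14835}{\left(\frac{5}{3} + \frac{145^{2}}{6}\right) + 48090} = - \frac{46479}{\left(\frac{5}{3} + \frac{1}{6} \cdot 21025\right) + 48090} = - \frac{46479}{\left(\frac{5}{3} + \frac{21025}{6}\right) + 48090} = - \frac{46479}{\frac{21035}{6} + 48090} = - \frac{46479}{\frac{309575}{6}} = \left(-46479\right) \frac{6}{309575} = - \frac{278874}{309575}$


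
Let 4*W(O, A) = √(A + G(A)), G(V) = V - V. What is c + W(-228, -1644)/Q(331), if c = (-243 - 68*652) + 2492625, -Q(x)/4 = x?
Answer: 2448046 - I*√411/2648 ≈ 2.448e+6 - 0.007656*I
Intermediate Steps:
Q(x) = -4*x
G(V) = 0
W(O, A) = √A/4 (W(O, A) = √(A + 0)/4 = √A/4)
c = 2448046 (c = (-243 - 44336) + 2492625 = -44579 + 2492625 = 2448046)
c + W(-228, -1644)/Q(331) = 2448046 + (√(-1644)/4)/((-4*331)) = 2448046 + ((2*I*√411)/4)/(-1324) = 2448046 + (I*√411/2)*(-1/1324) = 2448046 - I*√411/2648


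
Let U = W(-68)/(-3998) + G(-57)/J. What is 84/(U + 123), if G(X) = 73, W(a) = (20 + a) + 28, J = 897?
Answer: 75310326/110353283 ≈ 0.68245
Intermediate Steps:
W(a) = 48 + a
U = 154897/1793103 (U = (48 - 68)/(-3998) + 73/897 = -20*(-1/3998) + 73*(1/897) = 10/1999 + 73/897 = 154897/1793103 ≈ 0.086385)
84/(U + 123) = 84/(154897/1793103 + 123) = 84/(220706566/1793103) = (1793103/220706566)*84 = 75310326/110353283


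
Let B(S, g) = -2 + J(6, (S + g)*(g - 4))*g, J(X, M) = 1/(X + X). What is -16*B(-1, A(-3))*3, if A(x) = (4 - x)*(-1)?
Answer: 124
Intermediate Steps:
A(x) = -4 + x
J(X, M) = 1/(2*X)
B(S, g) = -2 + g/12 (B(S, g) = -2 + ((1/2)/6)*g = -2 + ((1/2)*(1/6))*g = -2 + g/12)
-16*B(-1, A(-3))*3 = -16*(-2 + (-4 - 3)/12)*3 = -16*(-2 + (1/12)*(-7))*3 = -16*(-2 - 7/12)*3 = -16*(-31/12)*3 = (124/3)*3 = 124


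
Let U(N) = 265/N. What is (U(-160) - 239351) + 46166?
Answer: -6181973/32 ≈ -1.9319e+5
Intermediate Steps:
(U(-160) - 239351) + 46166 = (265/(-160) - 239351) + 46166 = (265*(-1/160) - 239351) + 46166 = (-53/32 - 239351) + 46166 = -7659285/32 + 46166 = -6181973/32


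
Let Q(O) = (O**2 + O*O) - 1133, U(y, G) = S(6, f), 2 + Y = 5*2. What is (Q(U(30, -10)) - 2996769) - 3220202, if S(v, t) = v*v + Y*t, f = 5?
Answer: -6206552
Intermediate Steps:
Y = 8 (Y = -2 + 5*2 = -2 + 10 = 8)
S(v, t) = v**2 + 8*t (S(v, t) = v*v + 8*t = v**2 + 8*t)
U(y, G) = 76 (U(y, G) = 6**2 + 8*5 = 36 + 40 = 76)
Q(O) = -1133 + 2*O**2 (Q(O) = (O**2 + O**2) - 1133 = 2*O**2 - 1133 = -1133 + 2*O**2)
(Q(U(30, -10)) - 2996769) - 3220202 = ((-1133 + 2*76**2) - 2996769) - 3220202 = ((-1133 + 2*5776) - 2996769) - 3220202 = ((-1133 + 11552) - 2996769) - 3220202 = (10419 - 2996769) - 3220202 = -2986350 - 3220202 = -6206552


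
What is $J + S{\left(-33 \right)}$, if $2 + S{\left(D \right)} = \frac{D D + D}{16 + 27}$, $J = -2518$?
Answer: $- \frac{107304}{43} \approx -2495.4$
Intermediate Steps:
$S{\left(D \right)} = -2 + \frac{D}{43} + \frac{D^{2}}{43}$ ($S{\left(D \right)} = -2 + \frac{D D + D}{16 + 27} = -2 + \frac{D^{2} + D}{43} = -2 + \left(D + D^{2}\right) \frac{1}{43} = -2 + \left(\frac{D}{43} + \frac{D^{2}}{43}\right) = -2 + \frac{D}{43} + \frac{D^{2}}{43}$)
$J + S{\left(-33 \right)} = -2518 + \left(-2 + \frac{1}{43} \left(-33\right) + \frac{\left(-33\right)^{2}}{43}\right) = -2518 - - \frac{970}{43} = -2518 + \frac{970}{43} = - \frac{107304}{43}$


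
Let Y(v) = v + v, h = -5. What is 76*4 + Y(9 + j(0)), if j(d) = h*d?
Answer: 322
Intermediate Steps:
j(d) = -5*d
Y(v) = 2*v
76*4 + Y(9 + j(0)) = 76*4 + 2*(9 - 5*0) = 304 + 2*(9 + 0) = 304 + 2*9 = 304 + 18 = 322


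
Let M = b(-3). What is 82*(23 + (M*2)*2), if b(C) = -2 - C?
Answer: 2214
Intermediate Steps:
M = 1 (M = -2 - 1*(-3) = -2 + 3 = 1)
82*(23 + (M*2)*2) = 82*(23 + (1*2)*2) = 82*(23 + 2*2) = 82*(23 + 4) = 82*27 = 2214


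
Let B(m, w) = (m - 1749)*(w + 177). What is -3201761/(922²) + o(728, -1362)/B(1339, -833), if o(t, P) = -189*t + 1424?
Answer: -15264060573/3572478010 ≈ -4.2727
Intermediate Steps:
B(m, w) = (-1749 + m)*(177 + w)
o(t, P) = 1424 - 189*t
-3201761/(922²) + o(728, -1362)/B(1339, -833) = -3201761/(922²) + (1424 - 189*728)/(-309573 - 1749*(-833) + 177*1339 + 1339*(-833)) = -3201761/850084 + (1424 - 137592)/(-309573 + 1456917 + 237003 - 1115387) = -3201761*1/850084 - 136168/268960 = -3201761/850084 - 136168*1/268960 = -3201761/850084 - 17021/33620 = -15264060573/3572478010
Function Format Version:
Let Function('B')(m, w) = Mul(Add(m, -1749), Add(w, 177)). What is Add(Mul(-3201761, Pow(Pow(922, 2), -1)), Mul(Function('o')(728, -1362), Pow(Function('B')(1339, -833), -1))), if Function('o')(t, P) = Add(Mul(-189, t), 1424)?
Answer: Rational(-15264060573, 3572478010) ≈ -4.2727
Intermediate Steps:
Function('B')(m, w) = Mul(Add(-1749, m), Add(177, w))
Function('o')(t, P) = Add(1424, Mul(-189, t))
Add(Mul(-3201761, Pow(Pow(922, 2), -1)), Mul(Function('o')(728, -1362), Pow(Function('B')(1339, -833), -1))) = Add(Mul(-3201761, Pow(Pow(922, 2), -1)), Mul(Add(1424, Mul(-189, 728)), Pow(Add(-309573, Mul(-1749, -833), Mul(177, 1339), Mul(1339, -833)), -1))) = Add(Mul(-3201761, Pow(850084, -1)), Mul(Add(1424, -137592), Pow(Add(-309573, 1456917, 237003, -1115387), -1))) = Add(Mul(-3201761, Rational(1, 850084)), Mul(-136168, Pow(268960, -1))) = Add(Rational(-3201761, 850084), Mul(-136168, Rational(1, 268960))) = Add(Rational(-3201761, 850084), Rational(-17021, 33620)) = Rational(-15264060573, 3572478010)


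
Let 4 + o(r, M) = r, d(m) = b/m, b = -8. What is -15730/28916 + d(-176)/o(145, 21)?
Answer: -6095693/11212179 ≈ -0.54367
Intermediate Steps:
d(m) = -8/m
o(r, M) = -4 + r
-15730/28916 + d(-176)/o(145, 21) = -15730/28916 + (-8/(-176))/(-4 + 145) = -15730*1/28916 - 8*(-1/176)/141 = -7865/14458 + (1/22)*(1/141) = -7865/14458 + 1/3102 = -6095693/11212179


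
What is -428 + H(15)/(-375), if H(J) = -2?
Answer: -160498/375 ≈ -427.99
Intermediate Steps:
-428 + H(15)/(-375) = -428 - 2/(-375) = -428 - 1/375*(-2) = -428 + 2/375 = -160498/375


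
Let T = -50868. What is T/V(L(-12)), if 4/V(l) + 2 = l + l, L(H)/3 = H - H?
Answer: 25434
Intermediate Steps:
L(H) = 0 (L(H) = 3*(H - H) = 3*0 = 0)
V(l) = 4/(-2 + 2*l) (V(l) = 4/(-2 + (l + l)) = 4/(-2 + 2*l))
T/V(L(-12)) = -50868/(2/(-1 + 0)) = -50868/(2/(-1)) = -50868/(2*(-1)) = -50868/(-2) = -50868*(-1/2) = 25434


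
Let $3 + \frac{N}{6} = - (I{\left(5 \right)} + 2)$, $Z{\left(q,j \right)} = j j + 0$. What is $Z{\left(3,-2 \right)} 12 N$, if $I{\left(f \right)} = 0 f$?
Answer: $-1440$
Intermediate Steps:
$I{\left(f \right)} = 0$
$Z{\left(q,j \right)} = j^{2}$ ($Z{\left(q,j \right)} = j^{2} + 0 = j^{2}$)
$N = -30$ ($N = -18 + 6 \left(- (0 + 2)\right) = -18 + 6 \left(\left(-1\right) 2\right) = -18 + 6 \left(-2\right) = -18 - 12 = -30$)
$Z{\left(3,-2 \right)} 12 N = \left(-2\right)^{2} \cdot 12 \left(-30\right) = 4 \cdot 12 \left(-30\right) = 48 \left(-30\right) = -1440$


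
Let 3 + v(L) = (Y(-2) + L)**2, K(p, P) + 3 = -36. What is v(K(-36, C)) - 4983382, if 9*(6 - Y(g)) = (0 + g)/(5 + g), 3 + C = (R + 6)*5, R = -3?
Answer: -3632097344/729 ≈ -4.9823e+6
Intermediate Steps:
C = 12 (C = -3 + (-3 + 6)*5 = -3 + 3*5 = -3 + 15 = 12)
Y(g) = 6 - g/(9*(5 + g)) (Y(g) = 6 - (0 + g)/(9*(5 + g)) = 6 - g/(9*(5 + g)))
K(p, P) = -39 (K(p, P) = -3 - 36 = -39)
v(L) = -3 + (164/27 + L)**2 (v(L) = -3 + ((270 + 53*(-2))/(9*(5 - 2)) + L)**2 = -3 + ((1/9)*(270 - 106)/3 + L)**2 = -3 + ((1/9)*(1/3)*164 + L)**2 = -3 + (164/27 + L)**2)
v(K(-36, C)) - 4983382 = (-3 + (164 + 27*(-39))**2/729) - 4983382 = (-3 + (164 - 1053)**2/729) - 4983382 = (-3 + (1/729)*(-889)**2) - 4983382 = (-3 + (1/729)*790321) - 4983382 = (-3 + 790321/729) - 4983382 = 788134/729 - 4983382 = -3632097344/729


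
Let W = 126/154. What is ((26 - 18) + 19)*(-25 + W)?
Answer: -7182/11 ≈ -652.91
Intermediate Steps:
W = 9/11 (W = 126*(1/154) = 9/11 ≈ 0.81818)
((26 - 18) + 19)*(-25 + W) = ((26 - 18) + 19)*(-25 + 9/11) = (8 + 19)*(-266/11) = 27*(-266/11) = -7182/11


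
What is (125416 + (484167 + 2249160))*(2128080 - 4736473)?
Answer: -7456725229999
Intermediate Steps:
(125416 + (484167 + 2249160))*(2128080 - 4736473) = (125416 + 2733327)*(-2608393) = 2858743*(-2608393) = -7456725229999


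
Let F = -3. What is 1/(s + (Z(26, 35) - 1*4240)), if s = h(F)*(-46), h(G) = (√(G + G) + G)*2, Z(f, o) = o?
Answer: I/(-3929*I + 92*√6) ≈ -0.00025368 + 1.455e-5*I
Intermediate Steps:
h(G) = 2*G + 2*√2*√G (h(G) = (√(2*G) + G)*2 = (√2*√G + G)*2 = (G + √2*√G)*2 = 2*G + 2*√2*√G)
s = 276 - 92*I*√6 (s = (2*(-3) + 2*√2*√(-3))*(-46) = (-6 + 2*√2*(I*√3))*(-46) = (-6 + 2*I*√6)*(-46) = 276 - 92*I*√6 ≈ 276.0 - 225.35*I)
1/(s + (Z(26, 35) - 1*4240)) = 1/((276 - 92*I*√6) + (35 - 1*4240)) = 1/((276 - 92*I*√6) + (35 - 4240)) = 1/((276 - 92*I*√6) - 4205) = 1/(-3929 - 92*I*√6)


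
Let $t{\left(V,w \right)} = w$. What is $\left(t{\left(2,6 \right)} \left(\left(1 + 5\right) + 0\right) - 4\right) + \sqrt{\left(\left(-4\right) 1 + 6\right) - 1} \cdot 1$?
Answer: $33$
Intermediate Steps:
$\left(t{\left(2,6 \right)} \left(\left(1 + 5\right) + 0\right) - 4\right) + \sqrt{\left(\left(-4\right) 1 + 6\right) - 1} \cdot 1 = \left(6 \left(\left(1 + 5\right) + 0\right) - 4\right) + \sqrt{\left(\left(-4\right) 1 + 6\right) - 1} \cdot 1 = \left(6 \left(6 + 0\right) - 4\right) + \sqrt{\left(-4 + 6\right) - 1} \cdot 1 = \left(6 \cdot 6 - 4\right) + \sqrt{2 - 1} \cdot 1 = \left(36 - 4\right) + \sqrt{1} \cdot 1 = 32 + 1 \cdot 1 = 32 + 1 = 33$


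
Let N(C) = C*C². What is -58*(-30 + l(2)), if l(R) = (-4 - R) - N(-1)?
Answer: 2030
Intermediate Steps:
N(C) = C³
l(R) = -3 - R (l(R) = (-4 - R) - 1*(-1)³ = (-4 - R) - 1*(-1) = (-4 - R) + 1 = -3 - R)
-58*(-30 + l(2)) = -58*(-30 + (-3 - 1*2)) = -58*(-30 + (-3 - 2)) = -58*(-30 - 5) = -58*(-35) = 2030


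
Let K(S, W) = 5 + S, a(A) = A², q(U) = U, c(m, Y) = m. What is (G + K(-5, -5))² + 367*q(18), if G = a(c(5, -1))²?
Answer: 397231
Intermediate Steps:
G = 625 (G = (5²)² = 25² = 625)
(G + K(-5, -5))² + 367*q(18) = (625 + (5 - 5))² + 367*18 = (625 + 0)² + 6606 = 625² + 6606 = 390625 + 6606 = 397231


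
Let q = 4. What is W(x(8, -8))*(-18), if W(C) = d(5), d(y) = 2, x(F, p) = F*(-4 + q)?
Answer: -36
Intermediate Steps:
x(F, p) = 0 (x(F, p) = F*(-4 + 4) = F*0 = 0)
W(C) = 2
W(x(8, -8))*(-18) = 2*(-18) = -36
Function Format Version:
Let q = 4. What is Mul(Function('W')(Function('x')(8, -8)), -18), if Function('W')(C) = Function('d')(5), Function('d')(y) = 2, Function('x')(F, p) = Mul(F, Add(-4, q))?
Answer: -36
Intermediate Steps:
Function('x')(F, p) = 0 (Function('x')(F, p) = Mul(F, Add(-4, 4)) = Mul(F, 0) = 0)
Function('W')(C) = 2
Mul(Function('W')(Function('x')(8, -8)), -18) = Mul(2, -18) = -36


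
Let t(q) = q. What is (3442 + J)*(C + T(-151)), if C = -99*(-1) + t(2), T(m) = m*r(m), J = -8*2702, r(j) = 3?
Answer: 6397248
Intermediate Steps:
J = -21616
T(m) = 3*m (T(m) = m*3 = 3*m)
C = 101 (C = -99*(-1) + 2 = 99 + 2 = 101)
(3442 + J)*(C + T(-151)) = (3442 - 21616)*(101 + 3*(-151)) = -18174*(101 - 453) = -18174*(-352) = 6397248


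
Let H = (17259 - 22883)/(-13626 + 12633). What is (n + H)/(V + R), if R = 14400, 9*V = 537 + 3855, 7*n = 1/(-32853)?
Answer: 431118637/1133280530088 ≈ 0.00038042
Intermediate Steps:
H = 5624/993 (H = -5624/(-993) = -5624*(-1/993) = 5624/993 ≈ 5.6636)
n = -1/229971 (n = (⅐)/(-32853) = (⅐)*(-1/32853) = -1/229971 ≈ -4.3484e-6)
V = 488 (V = (537 + 3855)/9 = (⅑)*4392 = 488)
(n + H)/(V + R) = (-1/229971 + 5624/993)/(488 + 14400) = (431118637/76120401)/14888 = (431118637/76120401)*(1/14888) = 431118637/1133280530088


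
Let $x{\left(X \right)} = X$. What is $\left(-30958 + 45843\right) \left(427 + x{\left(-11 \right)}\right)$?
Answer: $6192160$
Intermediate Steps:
$\left(-30958 + 45843\right) \left(427 + x{\left(-11 \right)}\right) = \left(-30958 + 45843\right) \left(427 - 11\right) = 14885 \cdot 416 = 6192160$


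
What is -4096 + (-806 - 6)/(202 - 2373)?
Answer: -8891604/2171 ≈ -4095.6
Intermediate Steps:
-4096 + (-806 - 6)/(202 - 2373) = -4096 - 812/(-2171) = -4096 - 812*(-1/2171) = -4096 + 812/2171 = -8891604/2171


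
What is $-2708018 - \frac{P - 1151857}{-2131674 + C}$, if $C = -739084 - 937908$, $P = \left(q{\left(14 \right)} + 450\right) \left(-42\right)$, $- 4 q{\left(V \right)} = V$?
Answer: $- \frac{5156968627299}{1904333} \approx -2.708 \cdot 10^{6}$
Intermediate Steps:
$q{\left(V \right)} = - \frac{V}{4}$
$P = -18753$ ($P = \left(\left(- \frac{1}{4}\right) 14 + 450\right) \left(-42\right) = \left(- \frac{7}{2} + 450\right) \left(-42\right) = \frac{893}{2} \left(-42\right) = -18753$)
$C = -1676992$
$-2708018 - \frac{P - 1151857}{-2131674 + C} = -2708018 - \frac{-18753 - 1151857}{-2131674 - 1676992} = -2708018 - - \frac{1170610}{-3808666} = -2708018 - \left(-1170610\right) \left(- \frac{1}{3808666}\right) = -2708018 - \frac{585305}{1904333} = - \frac{5156968627299}{1904333}$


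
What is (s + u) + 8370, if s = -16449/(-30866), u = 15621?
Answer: 740522655/30866 ≈ 23992.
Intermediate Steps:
s = 16449/30866 (s = -16449*(-1/30866) = 16449/30866 ≈ 0.53292)
(s + u) + 8370 = (16449/30866 + 15621) + 8370 = 482174235/30866 + 8370 = 740522655/30866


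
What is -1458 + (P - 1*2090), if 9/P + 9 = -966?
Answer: -1153103/325 ≈ -3548.0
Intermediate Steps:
P = -3/325 (P = 9/(-9 - 966) = 9/(-975) = 9*(-1/975) = -3/325 ≈ -0.0092308)
-1458 + (P - 1*2090) = -1458 + (-3/325 - 1*2090) = -1458 + (-3/325 - 2090) = -1458 - 679253/325 = -1153103/325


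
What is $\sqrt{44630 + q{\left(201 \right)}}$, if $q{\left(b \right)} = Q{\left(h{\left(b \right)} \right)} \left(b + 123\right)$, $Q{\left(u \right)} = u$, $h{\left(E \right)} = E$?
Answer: $\sqrt{109754} \approx 331.29$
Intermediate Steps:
$q{\left(b \right)} = b \left(123 + b\right)$ ($q{\left(b \right)} = b \left(b + 123\right) = b \left(123 + b\right)$)
$\sqrt{44630 + q{\left(201 \right)}} = \sqrt{44630 + 201 \left(123 + 201\right)} = \sqrt{44630 + 201 \cdot 324} = \sqrt{44630 + 65124} = \sqrt{109754}$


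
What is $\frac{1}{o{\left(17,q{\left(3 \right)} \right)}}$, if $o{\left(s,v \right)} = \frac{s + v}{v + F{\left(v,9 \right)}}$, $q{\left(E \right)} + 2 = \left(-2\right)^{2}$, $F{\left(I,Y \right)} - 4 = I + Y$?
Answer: $\frac{17}{19} \approx 0.89474$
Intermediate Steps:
$F{\left(I,Y \right)} = 4 + I + Y$ ($F{\left(I,Y \right)} = 4 + \left(I + Y\right) = 4 + I + Y$)
$q{\left(E \right)} = 2$ ($q{\left(E \right)} = -2 + \left(-2\right)^{2} = -2 + 4 = 2$)
$o{\left(s,v \right)} = \frac{s + v}{13 + 2 v}$ ($o{\left(s,v \right)} = \frac{s + v}{v + \left(4 + v + 9\right)} = \frac{s + v}{v + \left(13 + v\right)} = \frac{s + v}{13 + 2 v}$)
$\frac{1}{o{\left(17,q{\left(3 \right)} \right)}} = \frac{1}{\frac{1}{13 + 2 \cdot 2} \left(17 + 2\right)} = \frac{1}{\frac{1}{13 + 4} \cdot 19} = \frac{1}{\frac{1}{17} \cdot 19} = \frac{1}{\frac{19}{17}} = \frac{17}{19}$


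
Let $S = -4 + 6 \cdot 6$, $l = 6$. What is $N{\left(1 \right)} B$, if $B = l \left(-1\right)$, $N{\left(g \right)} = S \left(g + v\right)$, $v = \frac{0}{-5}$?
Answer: $-192$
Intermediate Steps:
$S = 32$ ($S = -4 + 36 = 32$)
$v = 0$ ($v = 0 \left(- \frac{1}{5}\right) = 0$)
$N{\left(g \right)} = 32 g$ ($N{\left(g \right)} = 32 \left(g + 0\right) = 32 g$)
$B = -6$ ($B = 6 \left(-1\right) = -6$)
$N{\left(1 \right)} B = 32 \cdot 1 \left(-6\right) = 32 \left(-6\right) = -192$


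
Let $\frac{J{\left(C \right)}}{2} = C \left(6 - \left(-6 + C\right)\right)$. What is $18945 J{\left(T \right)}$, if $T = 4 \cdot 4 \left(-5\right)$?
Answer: $-278870400$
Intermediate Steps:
$T = -80$ ($T = 16 \left(-5\right) = -80$)
$J{\left(C \right)} = 2 C \left(12 - C\right)$ ($J{\left(C \right)} = 2 C \left(6 - \left(-6 + C\right)\right) = 2 C \left(12 - C\right)$)
$18945 J{\left(T \right)} = 18945 \cdot 2 \left(-80\right) \left(12 - -80\right) = 18945 \cdot 2 \left(-80\right) \left(12 + 80\right) = 18945 \cdot 2 \left(-80\right) 92 = 18945 \left(-14720\right) = -278870400$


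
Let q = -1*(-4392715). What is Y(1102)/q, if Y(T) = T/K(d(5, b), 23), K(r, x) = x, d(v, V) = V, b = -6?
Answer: 1102/101032445 ≈ 1.0907e-5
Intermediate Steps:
Y(T) = T/23
q = 4392715
Y(1102)/q = ((1/23)*1102)/4392715 = (1102/23)*(1/4392715) = 1102/101032445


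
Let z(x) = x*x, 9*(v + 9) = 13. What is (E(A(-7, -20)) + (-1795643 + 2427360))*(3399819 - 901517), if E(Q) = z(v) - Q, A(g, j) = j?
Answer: 127851406804942/81 ≈ 1.5784e+12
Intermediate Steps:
v = -68/9 (v = -9 + (⅑)*13 = -9 + 13/9 = -68/9 ≈ -7.5556)
z(x) = x²
E(Q) = 4624/81 - Q (E(Q) = (-68/9)² - Q = 4624/81 - Q)
(E(A(-7, -20)) + (-1795643 + 2427360))*(3399819 - 901517) = ((4624/81 - 1*(-20)) + (-1795643 + 2427360))*(3399819 - 901517) = ((4624/81 + 20) + 631717)*2498302 = (6244/81 + 631717)*2498302 = (51175321/81)*2498302 = 127851406804942/81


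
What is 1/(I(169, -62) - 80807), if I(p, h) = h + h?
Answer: -1/80931 ≈ -1.2356e-5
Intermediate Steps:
I(p, h) = 2*h
1/(I(169, -62) - 80807) = 1/(2*(-62) - 80807) = 1/(-124 - 80807) = 1/(-80931) = -1/80931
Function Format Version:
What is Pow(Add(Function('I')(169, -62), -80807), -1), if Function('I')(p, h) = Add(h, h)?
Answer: Rational(-1, 80931) ≈ -1.2356e-5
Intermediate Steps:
Function('I')(p, h) = Mul(2, h)
Pow(Add(Function('I')(169, -62), -80807), -1) = Pow(Add(Mul(2, -62), -80807), -1) = Pow(Add(-124, -80807), -1) = Pow(-80931, -1) = Rational(-1, 80931)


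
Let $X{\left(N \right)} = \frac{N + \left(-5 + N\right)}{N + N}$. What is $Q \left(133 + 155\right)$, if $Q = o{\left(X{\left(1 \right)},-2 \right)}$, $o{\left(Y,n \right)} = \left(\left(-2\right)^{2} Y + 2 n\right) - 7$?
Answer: $-4896$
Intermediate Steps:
$X{\left(N \right)} = \frac{-5 + 2 N}{2 N}$
$o{\left(Y,n \right)} = -7 + 2 n + 4 Y$ ($o{\left(Y,n \right)} = \left(4 Y + 2 n\right) - 7 = \left(2 n + 4 Y\right) - 7 = -7 + 2 n + 4 Y$)
$Q = -17$ ($Q = -7 + 2 \left(-2\right) + 4 \frac{- \frac{5}{2} + 1}{1} = -7 - 4 + 4 \cdot 1 \left(- \frac{3}{2}\right) = -7 - 4 + 4 \left(- \frac{3}{2}\right) = -7 - 4 - 6 = -17$)
$Q \left(133 + 155\right) = - 17 \left(133 + 155\right) = \left(-17\right) 288 = -4896$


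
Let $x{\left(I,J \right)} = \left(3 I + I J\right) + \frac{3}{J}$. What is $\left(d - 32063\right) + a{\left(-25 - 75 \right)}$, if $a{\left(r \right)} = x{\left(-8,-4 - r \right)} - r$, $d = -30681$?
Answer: $- \frac{2029951}{32} \approx -63436.0$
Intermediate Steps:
$x{\left(I,J \right)} = 3 I + \frac{3}{J} + I J$
$a{\left(r \right)} = - r + \frac{3 - 8 \left(-1 - r\right) \left(-4 - r\right)}{-4 - r}$ ($a{\left(r \right)} = \frac{3 - 8 \left(-4 - r\right) \left(3 - \left(4 + r\right)\right)}{-4 - r} - r = \frac{3 - 8 \left(-4 - r\right) \left(-1 - r\right)}{-4 - r} - r = \frac{3 - 8 \left(-1 - r\right) \left(-4 - r\right)}{-4 - r} - r = - r + \frac{3 - 8 \left(-1 - r\right) \left(-4 - r\right)}{-4 - r}$)
$\left(d - 32063\right) + a{\left(-25 - 75 \right)} = \left(-30681 - 32063\right) + \frac{29 + 7 \left(-25 - 75\right)^{2} + 36 \left(-25 - 75\right)}{4 - 100} = -62744 + \frac{29 + 7 \left(-100\right)^{2} + 36 \left(-100\right)}{4 - 100} = -62744 + \frac{29 + 7 \cdot 10000 - 3600}{-96} = -62744 - \frac{29 + 70000 - 3600}{96} = -62744 - \frac{22143}{32} = - \frac{2029951}{32}$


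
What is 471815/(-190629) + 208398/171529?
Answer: -41203252793/32698401741 ≈ -1.2601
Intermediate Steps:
471815/(-190629) + 208398/171529 = 471815*(-1/190629) + 208398*(1/171529) = -471815/190629 + 208398/171529 = -41203252793/32698401741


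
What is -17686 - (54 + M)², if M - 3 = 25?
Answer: -24410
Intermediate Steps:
M = 28 (M = 3 + 25 = 28)
-17686 - (54 + M)² = -17686 - (54 + 28)² = -17686 - 1*82² = -17686 - 1*6724 = -17686 - 6724 = -24410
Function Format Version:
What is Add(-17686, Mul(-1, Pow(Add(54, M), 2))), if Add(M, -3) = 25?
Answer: -24410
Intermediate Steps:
M = 28 (M = Add(3, 25) = 28)
Add(-17686, Mul(-1, Pow(Add(54, M), 2))) = Add(-17686, Mul(-1, Pow(Add(54, 28), 2))) = Add(-17686, Mul(-1, Pow(82, 2))) = Add(-17686, Mul(-1, 6724)) = Add(-17686, -6724) = -24410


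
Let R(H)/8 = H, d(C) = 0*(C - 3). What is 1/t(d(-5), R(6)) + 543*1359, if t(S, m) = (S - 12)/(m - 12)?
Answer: 737934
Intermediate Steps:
d(C) = 0 (d(C) = 0*(-3 + C) = 0)
R(H) = 8*H
t(S, m) = (-12 + S)/(-12 + m)
1/t(d(-5), R(6)) + 543*1359 = 1/((-12 + 0)/(-12 + 8*6)) + 543*1359 = 1/(-12/(-12 + 48)) + 737937 = 1/(-12/36) + 737937 = 1/((1/36)*(-12)) + 737937 = 1/(-⅓) + 737937 = -3 + 737937 = 737934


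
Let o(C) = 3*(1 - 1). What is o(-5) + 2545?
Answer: 2545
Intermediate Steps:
o(C) = 0 (o(C) = 3*0 = 0)
o(-5) + 2545 = 0 + 2545 = 2545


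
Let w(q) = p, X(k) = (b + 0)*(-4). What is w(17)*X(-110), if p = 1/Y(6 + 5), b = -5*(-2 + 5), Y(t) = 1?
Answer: 60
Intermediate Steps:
b = -15 (b = -5*3 = -15)
p = 1 (p = 1/1 = 1)
X(k) = 60 (X(k) = (-15 + 0)*(-4) = -15*(-4) = 60)
w(q) = 1
w(17)*X(-110) = 1*60 = 60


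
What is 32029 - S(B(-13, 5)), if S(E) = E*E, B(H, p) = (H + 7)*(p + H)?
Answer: 29725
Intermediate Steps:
B(H, p) = (7 + H)*(H + p)
S(E) = E**2
32029 - S(B(-13, 5)) = 32029 - ((-13)**2 + 7*(-13) + 7*5 - 13*5)**2 = 32029 - (169 - 91 + 35 - 65)**2 = 32029 - 1*48**2 = 32029 - 1*2304 = 32029 - 2304 = 29725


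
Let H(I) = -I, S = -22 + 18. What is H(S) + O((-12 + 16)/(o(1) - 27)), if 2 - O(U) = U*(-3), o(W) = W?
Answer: 72/13 ≈ 5.5385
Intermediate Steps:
O(U) = 2 + 3*U (O(U) = 2 - U*(-3) = 2 - (-3)*U = 2 + 3*U)
S = -4
H(S) + O((-12 + 16)/(o(1) - 27)) = -1*(-4) + (2 + 3*((-12 + 16)/(1 - 27))) = 4 + (2 + 3*(4/(-26))) = 4 + (2 + 3*(4*(-1/26))) = 4 + (2 + 3*(-2/13)) = 4 + (2 - 6/13) = 4 + 20/13 = 72/13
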